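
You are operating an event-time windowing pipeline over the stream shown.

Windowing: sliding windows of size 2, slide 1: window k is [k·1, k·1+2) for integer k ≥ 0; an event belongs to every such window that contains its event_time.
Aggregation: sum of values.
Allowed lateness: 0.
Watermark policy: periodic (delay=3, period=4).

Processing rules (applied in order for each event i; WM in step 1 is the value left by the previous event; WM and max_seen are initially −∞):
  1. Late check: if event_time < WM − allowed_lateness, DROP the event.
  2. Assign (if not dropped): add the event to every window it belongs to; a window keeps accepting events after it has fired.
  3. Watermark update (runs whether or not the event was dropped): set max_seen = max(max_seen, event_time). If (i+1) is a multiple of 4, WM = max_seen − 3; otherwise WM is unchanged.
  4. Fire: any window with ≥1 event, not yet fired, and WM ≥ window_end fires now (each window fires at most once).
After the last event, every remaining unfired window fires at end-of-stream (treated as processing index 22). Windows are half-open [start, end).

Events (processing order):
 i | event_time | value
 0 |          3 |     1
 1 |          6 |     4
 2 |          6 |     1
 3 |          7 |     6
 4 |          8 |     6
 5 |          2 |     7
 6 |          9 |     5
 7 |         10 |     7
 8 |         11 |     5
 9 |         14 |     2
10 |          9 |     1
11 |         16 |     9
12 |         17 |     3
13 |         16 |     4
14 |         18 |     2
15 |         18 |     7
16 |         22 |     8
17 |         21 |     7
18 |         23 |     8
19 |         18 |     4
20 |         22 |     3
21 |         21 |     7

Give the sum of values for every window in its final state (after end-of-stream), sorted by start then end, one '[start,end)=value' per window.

i=0 t=3 v=1: → [3,5),[2,4); WM=−∞
i=1 t=6 v=4: → [6,8),[5,7); WM=−∞
i=2 t=6 v=1: → [6,8),[5,7); WM=−∞
i=3 t=7 v=6: → [7,9),[6,8); WM=4; [2,4) fires=1
i=4 t=8 v=6: → [8,10),[7,9); WM=4
i=5 t=2 v=7: DROP (t<4-0); WM=4
i=6 t=9 v=5: → [9,11),[8,10); WM=4
i=7 t=10 v=7: → [10,12),[9,11); WM=7; [3,5) fires=1 [5,7) fires=5
i=8 t=11 v=5: → [11,13),[10,12); WM=7
i=9 t=14 v=2: → [14,16),[13,15); WM=7
i=10 t=9 v=1: → [9,11),[8,10); WM=7
i=11 t=16 v=9: → [16,18),[15,17); WM=13; [6,8) fires=11 [7,9) fires=12 [8,10) fires=12 [9,11) fires=13 [10,12) fires=12 [11,13) fires=5
i=12 t=17 v=3: → [17,19),[16,18); WM=13
i=13 t=16 v=4: → [16,18),[15,17); WM=13
i=14 t=18 v=2: → [18,20),[17,19); WM=13
i=15 t=18 v=7: → [18,20),[17,19); WM=15; [13,15) fires=2
i=16 t=22 v=8: → [22,24),[21,23); WM=15
i=17 t=21 v=7: → [21,23),[20,22); WM=15
i=18 t=23 v=8: → [23,25),[22,24); WM=15
i=19 t=18 v=4: → [18,20),[17,19); WM=20; [14,16) fires=2 [15,17) fires=13 [16,18) fires=16 [17,19) fires=16 [18,20) fires=13
i=20 t=22 v=3: → [22,24),[21,23); WM=20
i=21 t=21 v=7: → [21,23),[20,22); WM=20

[2,4)=1 [3,5)=1 [5,7)=5 [6,8)=11 [7,9)=12 [8,10)=12 [9,11)=13 [10,12)=12 [11,13)=5 [13,15)=2 [14,16)=2 [15,17)=13 [16,18)=16 [17,19)=16 [18,20)=13 [20,22)=14 [21,23)=25 [22,24)=19 [23,25)=8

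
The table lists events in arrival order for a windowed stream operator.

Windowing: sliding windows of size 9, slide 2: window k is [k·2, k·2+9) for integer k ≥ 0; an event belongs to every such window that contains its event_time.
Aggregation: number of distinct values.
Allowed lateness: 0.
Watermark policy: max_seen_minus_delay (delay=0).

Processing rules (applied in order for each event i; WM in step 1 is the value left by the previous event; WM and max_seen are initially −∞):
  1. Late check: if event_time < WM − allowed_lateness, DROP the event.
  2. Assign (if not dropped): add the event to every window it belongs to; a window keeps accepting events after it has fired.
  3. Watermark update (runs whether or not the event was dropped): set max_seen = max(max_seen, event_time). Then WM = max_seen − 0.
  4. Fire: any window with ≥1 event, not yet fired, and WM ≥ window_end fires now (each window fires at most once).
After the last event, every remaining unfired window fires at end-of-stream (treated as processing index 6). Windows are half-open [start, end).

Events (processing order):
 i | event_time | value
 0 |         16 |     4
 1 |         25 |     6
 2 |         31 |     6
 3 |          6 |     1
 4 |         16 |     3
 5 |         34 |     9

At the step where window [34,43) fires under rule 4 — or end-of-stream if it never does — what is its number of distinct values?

1

i=0 t=16 v=4: → [16,25),[14,23),[12,21),[10,19),[8,17); WM=16
i=1 t=25 v=6: → [24,33),[22,31),[20,29),[18,27); WM=25; [8,17) fires=1 [10,19) fires=1 [12,21) fires=1 [14,23) fires=1 [16,25) fires=1
i=2 t=31 v=6: → [30,39),[28,37),[26,35),[24,33); WM=31; [18,27) fires=1 [20,29) fires=1 [22,31) fires=1
i=3 t=6 v=1: DROP (t<31-0); WM=31
i=4 t=16 v=3: DROP (t<31-0); WM=31
i=5 t=34 v=9: → [34,43),[32,41),[30,39),[28,37),[26,35); WM=34; [24,33) fires=1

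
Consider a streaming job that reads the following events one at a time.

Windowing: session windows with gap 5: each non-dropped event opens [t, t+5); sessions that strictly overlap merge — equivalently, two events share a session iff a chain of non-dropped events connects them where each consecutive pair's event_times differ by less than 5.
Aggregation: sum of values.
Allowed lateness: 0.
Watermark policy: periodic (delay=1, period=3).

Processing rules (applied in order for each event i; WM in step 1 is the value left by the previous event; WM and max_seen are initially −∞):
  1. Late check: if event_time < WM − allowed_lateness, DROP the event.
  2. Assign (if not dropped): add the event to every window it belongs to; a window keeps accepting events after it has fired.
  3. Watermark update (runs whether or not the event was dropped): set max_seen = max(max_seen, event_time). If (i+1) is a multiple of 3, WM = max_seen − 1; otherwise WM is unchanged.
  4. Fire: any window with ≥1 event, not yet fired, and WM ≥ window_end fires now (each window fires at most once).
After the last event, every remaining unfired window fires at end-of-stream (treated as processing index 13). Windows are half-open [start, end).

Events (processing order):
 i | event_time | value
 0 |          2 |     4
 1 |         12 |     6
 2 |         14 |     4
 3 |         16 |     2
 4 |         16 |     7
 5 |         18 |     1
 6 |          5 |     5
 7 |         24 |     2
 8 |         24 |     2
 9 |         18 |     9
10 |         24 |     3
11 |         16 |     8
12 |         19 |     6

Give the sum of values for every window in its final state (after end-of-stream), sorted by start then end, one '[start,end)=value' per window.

[2,7)=4 [12,23)=20 [24,29)=7

i=0 t=2 v=4: → [2,7); WM=−∞
i=1 t=12 v=6: → [12,17); WM=−∞
i=2 t=14 v=4: → [12,19); WM=13
i=3 t=16 v=2: → [12,21); WM=13
i=4 t=16 v=7: → [12,21); WM=13
i=5 t=18 v=1: → [12,23); WM=17
i=6 t=5 v=5: DROP (t<17-0); WM=17
i=7 t=24 v=2: → [24,29); WM=17
i=8 t=24 v=2: → [24,29); WM=23
i=9 t=18 v=9: DROP (t<23-0); WM=23
i=10 t=24 v=3: → [24,29); WM=23
i=11 t=16 v=8: DROP (t<23-0); WM=23
i=12 t=19 v=6: DROP (t<23-0); WM=23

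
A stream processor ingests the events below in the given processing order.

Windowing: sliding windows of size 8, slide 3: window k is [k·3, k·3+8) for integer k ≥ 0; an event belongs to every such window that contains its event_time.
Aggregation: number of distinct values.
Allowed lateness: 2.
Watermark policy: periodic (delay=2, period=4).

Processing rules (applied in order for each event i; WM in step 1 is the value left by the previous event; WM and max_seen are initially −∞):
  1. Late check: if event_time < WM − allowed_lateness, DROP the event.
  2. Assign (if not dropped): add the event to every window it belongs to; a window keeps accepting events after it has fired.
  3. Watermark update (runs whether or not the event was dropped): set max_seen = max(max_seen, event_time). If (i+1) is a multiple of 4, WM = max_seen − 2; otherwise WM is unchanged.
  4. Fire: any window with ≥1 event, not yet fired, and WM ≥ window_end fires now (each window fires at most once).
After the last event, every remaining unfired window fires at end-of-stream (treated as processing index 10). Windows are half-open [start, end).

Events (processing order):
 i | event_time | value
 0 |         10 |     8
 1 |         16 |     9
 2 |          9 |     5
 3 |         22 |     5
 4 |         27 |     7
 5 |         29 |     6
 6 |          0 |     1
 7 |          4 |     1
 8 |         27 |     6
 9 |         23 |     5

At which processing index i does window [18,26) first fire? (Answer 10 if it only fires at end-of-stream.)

7

i=0 t=10 v=8: → [9,17),[6,14),[3,11); WM=−∞
i=1 t=16 v=9: → [15,23),[12,20),[9,17); WM=−∞
i=2 t=9 v=5: → [9,17),[6,14),[3,11); WM=−∞
i=3 t=22 v=5: → [21,29),[18,26),[15,23); WM=20; [3,11) fires=2 [6,14) fires=2 [9,17) fires=3 [12,20) fires=1
i=4 t=27 v=7: → [27,35),[24,32),[21,29); WM=20
i=5 t=29 v=6: → [27,35),[24,32); WM=20
i=6 t=0 v=1: DROP (t<20-2); WM=20
i=7 t=4 v=1: DROP (t<20-2); WM=27; [15,23) fires=2 [18,26) fires=1
i=8 t=27 v=6: → [27,35),[24,32),[21,29); WM=27
i=9 t=23 v=5: DROP (t<27-2); WM=27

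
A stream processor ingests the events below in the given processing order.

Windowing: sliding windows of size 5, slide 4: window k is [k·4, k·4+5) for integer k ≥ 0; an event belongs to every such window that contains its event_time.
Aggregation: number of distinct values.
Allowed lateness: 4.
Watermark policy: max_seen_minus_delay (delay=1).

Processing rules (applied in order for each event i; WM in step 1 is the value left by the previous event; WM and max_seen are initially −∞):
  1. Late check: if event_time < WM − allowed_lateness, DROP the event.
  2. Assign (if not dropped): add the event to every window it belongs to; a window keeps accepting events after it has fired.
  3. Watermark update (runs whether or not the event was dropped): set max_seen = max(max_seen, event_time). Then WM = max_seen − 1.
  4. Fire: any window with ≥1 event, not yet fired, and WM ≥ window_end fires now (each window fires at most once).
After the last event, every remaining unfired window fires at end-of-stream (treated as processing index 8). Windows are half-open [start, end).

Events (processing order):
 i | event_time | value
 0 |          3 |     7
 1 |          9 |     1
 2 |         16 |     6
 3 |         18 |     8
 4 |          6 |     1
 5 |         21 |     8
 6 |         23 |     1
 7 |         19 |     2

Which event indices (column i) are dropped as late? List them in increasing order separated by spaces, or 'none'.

i=0 t=3 v=7: → [0,5); WM=2
i=1 t=9 v=1: → [8,13); WM=8; [0,5) fires=1
i=2 t=16 v=6: → [16,21),[12,17); WM=15; [8,13) fires=1
i=3 t=18 v=8: → [16,21); WM=17; [12,17) fires=1
i=4 t=6 v=1: DROP (t<17-4); WM=17
i=5 t=21 v=8: → [20,25); WM=20
i=6 t=23 v=1: → [20,25); WM=22; [16,21) fires=2
i=7 t=19 v=2: → [16,21); WM=22

4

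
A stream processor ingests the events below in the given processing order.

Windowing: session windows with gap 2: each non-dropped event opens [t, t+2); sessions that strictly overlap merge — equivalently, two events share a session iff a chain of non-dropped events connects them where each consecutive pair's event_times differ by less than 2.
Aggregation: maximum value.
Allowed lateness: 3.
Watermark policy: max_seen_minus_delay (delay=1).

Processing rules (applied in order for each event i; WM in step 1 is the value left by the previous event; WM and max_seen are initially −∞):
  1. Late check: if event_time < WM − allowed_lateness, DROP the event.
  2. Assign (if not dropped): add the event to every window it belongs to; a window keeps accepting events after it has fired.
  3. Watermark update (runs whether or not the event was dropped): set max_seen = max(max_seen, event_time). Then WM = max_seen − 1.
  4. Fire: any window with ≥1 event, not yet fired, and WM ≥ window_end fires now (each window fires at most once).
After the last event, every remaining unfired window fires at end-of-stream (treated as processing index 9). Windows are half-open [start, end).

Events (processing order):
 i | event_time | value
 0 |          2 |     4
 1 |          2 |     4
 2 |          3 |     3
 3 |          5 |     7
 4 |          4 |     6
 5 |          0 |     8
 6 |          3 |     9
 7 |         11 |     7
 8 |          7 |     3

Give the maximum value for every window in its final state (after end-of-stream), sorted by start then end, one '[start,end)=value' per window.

[2,7)=9 [7,9)=3 [11,13)=7

i=0 t=2 v=4: → [2,4); WM=1
i=1 t=2 v=4: → [2,4); WM=1
i=2 t=3 v=3: → [2,5); WM=2
i=3 t=5 v=7: → [5,7); WM=4
i=4 t=4 v=6: → [2,7); WM=4
i=5 t=0 v=8: DROP (t<4-3); WM=4
i=6 t=3 v=9: → [2,7); WM=4
i=7 t=11 v=7: → [11,13); WM=10
i=8 t=7 v=3: → [7,9); WM=10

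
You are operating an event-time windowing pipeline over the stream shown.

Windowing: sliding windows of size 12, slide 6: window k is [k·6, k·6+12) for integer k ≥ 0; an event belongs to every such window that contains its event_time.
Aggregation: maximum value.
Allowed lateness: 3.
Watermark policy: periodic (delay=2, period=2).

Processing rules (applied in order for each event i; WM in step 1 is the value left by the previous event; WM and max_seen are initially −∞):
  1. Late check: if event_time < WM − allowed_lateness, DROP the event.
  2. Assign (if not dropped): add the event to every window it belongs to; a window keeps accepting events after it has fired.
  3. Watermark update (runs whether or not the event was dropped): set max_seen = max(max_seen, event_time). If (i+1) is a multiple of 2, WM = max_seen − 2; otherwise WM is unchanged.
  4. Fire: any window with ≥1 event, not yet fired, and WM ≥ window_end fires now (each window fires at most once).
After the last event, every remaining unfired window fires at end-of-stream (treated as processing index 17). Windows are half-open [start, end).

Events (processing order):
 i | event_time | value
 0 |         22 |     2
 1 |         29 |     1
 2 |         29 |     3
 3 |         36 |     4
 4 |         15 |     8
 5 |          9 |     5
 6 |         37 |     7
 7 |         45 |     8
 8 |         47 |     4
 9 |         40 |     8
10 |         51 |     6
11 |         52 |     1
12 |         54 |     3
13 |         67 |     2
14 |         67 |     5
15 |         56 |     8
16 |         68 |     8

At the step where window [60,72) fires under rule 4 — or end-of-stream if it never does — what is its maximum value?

8

i=0 t=22 v=2: → [18,30),[12,24); WM=−∞
i=1 t=29 v=1: → [24,36),[18,30); WM=27; [12,24) fires=2
i=2 t=29 v=3: → [24,36),[18,30); WM=27
i=3 t=36 v=4: → [36,48),[30,42); WM=34; [18,30) fires=3
i=4 t=15 v=8: DROP (t<34-3); WM=34
i=5 t=9 v=5: DROP (t<34-3); WM=34
i=6 t=37 v=7: → [36,48),[30,42); WM=34
i=7 t=45 v=8: → [42,54),[36,48); WM=43; [24,36) fires=3 [30,42) fires=7
i=8 t=47 v=4: → [42,54),[36,48); WM=43
i=9 t=40 v=8: → [36,48),[30,42); WM=45
i=10 t=51 v=6: → [48,60),[42,54); WM=45
i=11 t=52 v=1: → [48,60),[42,54); WM=50; [36,48) fires=8
i=12 t=54 v=3: → [54,66),[48,60); WM=50
i=13 t=67 v=2: → [66,78),[60,72); WM=65; [42,54) fires=8 [48,60) fires=6
i=14 t=67 v=5: → [66,78),[60,72); WM=65
i=15 t=56 v=8: DROP (t<65-3); WM=65
i=16 t=68 v=8: → [66,78),[60,72); WM=65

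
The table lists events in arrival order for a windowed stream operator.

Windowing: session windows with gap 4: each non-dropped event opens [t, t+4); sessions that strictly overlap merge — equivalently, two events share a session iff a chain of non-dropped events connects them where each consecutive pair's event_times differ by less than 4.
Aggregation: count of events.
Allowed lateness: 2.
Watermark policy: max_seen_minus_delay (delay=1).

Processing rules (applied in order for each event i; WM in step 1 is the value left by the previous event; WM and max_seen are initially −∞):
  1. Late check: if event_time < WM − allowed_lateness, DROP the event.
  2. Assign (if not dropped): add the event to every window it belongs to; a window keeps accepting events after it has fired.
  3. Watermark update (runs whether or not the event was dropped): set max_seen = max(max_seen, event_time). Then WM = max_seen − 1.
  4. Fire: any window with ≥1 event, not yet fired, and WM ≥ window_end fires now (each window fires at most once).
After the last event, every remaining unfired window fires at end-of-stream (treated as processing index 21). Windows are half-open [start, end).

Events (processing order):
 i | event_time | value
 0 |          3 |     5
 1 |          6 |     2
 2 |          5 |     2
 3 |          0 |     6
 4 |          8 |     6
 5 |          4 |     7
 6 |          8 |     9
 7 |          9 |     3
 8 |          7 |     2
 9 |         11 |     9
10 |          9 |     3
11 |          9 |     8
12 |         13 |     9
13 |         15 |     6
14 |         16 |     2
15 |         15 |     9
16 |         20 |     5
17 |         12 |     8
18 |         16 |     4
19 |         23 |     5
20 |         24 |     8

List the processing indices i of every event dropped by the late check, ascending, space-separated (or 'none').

3 5 17 18

i=0 t=3 v=5: → [3,7); WM=2
i=1 t=6 v=2: → [3,10); WM=5
i=2 t=5 v=2: → [3,10); WM=5
i=3 t=0 v=6: DROP (t<5-2); WM=5
i=4 t=8 v=6: → [3,12); WM=7
i=5 t=4 v=7: DROP (t<7-2); WM=7
i=6 t=8 v=9: → [3,12); WM=7
i=7 t=9 v=3: → [3,13); WM=8
i=8 t=7 v=2: → [3,13); WM=8
i=9 t=11 v=9: → [3,15); WM=10
i=10 t=9 v=3: → [3,15); WM=10
i=11 t=9 v=8: → [3,15); WM=10
i=12 t=13 v=9: → [3,17); WM=12
i=13 t=15 v=6: → [3,19); WM=14
i=14 t=16 v=2: → [3,20); WM=15
i=15 t=15 v=9: → [3,20); WM=15
i=16 t=20 v=5: → [20,24); WM=19
i=17 t=12 v=8: DROP (t<19-2); WM=19
i=18 t=16 v=4: DROP (t<19-2); WM=19
i=19 t=23 v=5: → [20,27); WM=22
i=20 t=24 v=8: → [20,28); WM=23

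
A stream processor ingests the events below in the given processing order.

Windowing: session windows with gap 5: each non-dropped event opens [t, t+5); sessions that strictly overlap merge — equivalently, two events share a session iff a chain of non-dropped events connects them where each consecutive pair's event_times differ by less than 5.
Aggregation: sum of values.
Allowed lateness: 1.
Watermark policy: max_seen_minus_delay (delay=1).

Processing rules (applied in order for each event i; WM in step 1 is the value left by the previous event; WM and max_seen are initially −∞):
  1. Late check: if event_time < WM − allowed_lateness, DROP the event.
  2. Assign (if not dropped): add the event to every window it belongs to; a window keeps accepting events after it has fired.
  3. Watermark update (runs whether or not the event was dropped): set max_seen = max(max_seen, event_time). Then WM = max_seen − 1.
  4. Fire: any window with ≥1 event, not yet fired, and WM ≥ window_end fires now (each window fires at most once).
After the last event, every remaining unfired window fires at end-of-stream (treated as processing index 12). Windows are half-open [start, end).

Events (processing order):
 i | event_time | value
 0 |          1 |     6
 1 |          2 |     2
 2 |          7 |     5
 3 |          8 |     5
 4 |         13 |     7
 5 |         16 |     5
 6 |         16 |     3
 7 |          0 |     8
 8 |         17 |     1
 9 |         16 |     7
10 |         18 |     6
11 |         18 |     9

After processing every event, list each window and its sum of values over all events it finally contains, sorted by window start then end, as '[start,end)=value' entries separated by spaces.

[1,7)=8 [7,13)=10 [13,23)=38

i=0 t=1 v=6: → [1,6); WM=0
i=1 t=2 v=2: → [1,7); WM=1
i=2 t=7 v=5: → [7,12); WM=6
i=3 t=8 v=5: → [7,13); WM=7
i=4 t=13 v=7: → [13,18); WM=12
i=5 t=16 v=5: → [13,21); WM=15
i=6 t=16 v=3: → [13,21); WM=15
i=7 t=0 v=8: DROP (t<15-1); WM=15
i=8 t=17 v=1: → [13,22); WM=16
i=9 t=16 v=7: → [13,22); WM=16
i=10 t=18 v=6: → [13,23); WM=17
i=11 t=18 v=9: → [13,23); WM=17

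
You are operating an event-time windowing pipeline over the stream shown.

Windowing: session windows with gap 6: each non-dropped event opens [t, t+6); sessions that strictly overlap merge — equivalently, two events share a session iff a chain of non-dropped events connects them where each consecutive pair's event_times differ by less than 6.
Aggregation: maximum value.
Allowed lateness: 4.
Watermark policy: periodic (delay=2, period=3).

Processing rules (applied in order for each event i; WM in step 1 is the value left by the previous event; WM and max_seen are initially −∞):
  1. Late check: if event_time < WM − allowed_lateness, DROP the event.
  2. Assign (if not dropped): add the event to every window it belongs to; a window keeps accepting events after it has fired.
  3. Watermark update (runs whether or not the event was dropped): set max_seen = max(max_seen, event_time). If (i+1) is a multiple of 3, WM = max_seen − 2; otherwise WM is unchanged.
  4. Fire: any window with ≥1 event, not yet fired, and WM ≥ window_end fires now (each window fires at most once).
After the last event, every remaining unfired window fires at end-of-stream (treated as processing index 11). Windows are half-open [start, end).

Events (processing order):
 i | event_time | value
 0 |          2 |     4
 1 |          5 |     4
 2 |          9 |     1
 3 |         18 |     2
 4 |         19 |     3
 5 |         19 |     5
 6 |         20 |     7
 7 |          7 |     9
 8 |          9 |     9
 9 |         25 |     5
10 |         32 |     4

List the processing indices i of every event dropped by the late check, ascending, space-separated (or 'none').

7 8

i=0 t=2 v=4: → [2,8); WM=−∞
i=1 t=5 v=4: → [2,11); WM=−∞
i=2 t=9 v=1: → [2,15); WM=7
i=3 t=18 v=2: → [18,24); WM=7
i=4 t=19 v=3: → [18,25); WM=7
i=5 t=19 v=5: → [18,25); WM=17
i=6 t=20 v=7: → [18,26); WM=17
i=7 t=7 v=9: DROP (t<17-4); WM=17
i=8 t=9 v=9: DROP (t<17-4); WM=18
i=9 t=25 v=5: → [18,31); WM=18
i=10 t=32 v=4: → [32,38); WM=18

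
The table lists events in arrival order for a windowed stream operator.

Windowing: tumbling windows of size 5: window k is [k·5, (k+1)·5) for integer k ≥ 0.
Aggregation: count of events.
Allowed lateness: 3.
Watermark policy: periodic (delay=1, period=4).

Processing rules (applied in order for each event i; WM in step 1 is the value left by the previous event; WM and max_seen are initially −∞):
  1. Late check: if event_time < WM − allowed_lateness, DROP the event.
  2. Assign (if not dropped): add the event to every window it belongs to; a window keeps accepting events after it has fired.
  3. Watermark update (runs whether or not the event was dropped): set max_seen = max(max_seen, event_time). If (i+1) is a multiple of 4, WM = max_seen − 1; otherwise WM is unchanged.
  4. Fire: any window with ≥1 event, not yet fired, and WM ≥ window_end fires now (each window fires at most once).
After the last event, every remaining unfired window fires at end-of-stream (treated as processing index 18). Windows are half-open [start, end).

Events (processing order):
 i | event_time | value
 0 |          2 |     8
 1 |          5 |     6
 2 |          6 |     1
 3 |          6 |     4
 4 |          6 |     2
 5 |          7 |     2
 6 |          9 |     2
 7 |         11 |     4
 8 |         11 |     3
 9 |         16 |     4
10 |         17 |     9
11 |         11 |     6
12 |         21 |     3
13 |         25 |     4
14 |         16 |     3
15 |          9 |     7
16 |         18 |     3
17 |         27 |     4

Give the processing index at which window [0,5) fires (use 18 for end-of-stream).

3

i=0 t=2 v=8: → [0,5); WM=−∞
i=1 t=5 v=6: → [5,10); WM=−∞
i=2 t=6 v=1: → [5,10); WM=−∞
i=3 t=6 v=4: → [5,10); WM=5; [0,5) fires=1
i=4 t=6 v=2: → [5,10); WM=5
i=5 t=7 v=2: → [5,10); WM=5
i=6 t=9 v=2: → [5,10); WM=5
i=7 t=11 v=4: → [10,15); WM=10; [5,10) fires=6
i=8 t=11 v=3: → [10,15); WM=10
i=9 t=16 v=4: → [15,20); WM=10
i=10 t=17 v=9: → [15,20); WM=10
i=11 t=11 v=6: → [10,15); WM=16; [10,15) fires=3
i=12 t=21 v=3: → [20,25); WM=16
i=13 t=25 v=4: → [25,30); WM=16
i=14 t=16 v=3: → [15,20); WM=16
i=15 t=9 v=7: DROP (t<16-3); WM=24; [15,20) fires=3
i=16 t=18 v=3: DROP (t<24-3); WM=24
i=17 t=27 v=4: → [25,30); WM=24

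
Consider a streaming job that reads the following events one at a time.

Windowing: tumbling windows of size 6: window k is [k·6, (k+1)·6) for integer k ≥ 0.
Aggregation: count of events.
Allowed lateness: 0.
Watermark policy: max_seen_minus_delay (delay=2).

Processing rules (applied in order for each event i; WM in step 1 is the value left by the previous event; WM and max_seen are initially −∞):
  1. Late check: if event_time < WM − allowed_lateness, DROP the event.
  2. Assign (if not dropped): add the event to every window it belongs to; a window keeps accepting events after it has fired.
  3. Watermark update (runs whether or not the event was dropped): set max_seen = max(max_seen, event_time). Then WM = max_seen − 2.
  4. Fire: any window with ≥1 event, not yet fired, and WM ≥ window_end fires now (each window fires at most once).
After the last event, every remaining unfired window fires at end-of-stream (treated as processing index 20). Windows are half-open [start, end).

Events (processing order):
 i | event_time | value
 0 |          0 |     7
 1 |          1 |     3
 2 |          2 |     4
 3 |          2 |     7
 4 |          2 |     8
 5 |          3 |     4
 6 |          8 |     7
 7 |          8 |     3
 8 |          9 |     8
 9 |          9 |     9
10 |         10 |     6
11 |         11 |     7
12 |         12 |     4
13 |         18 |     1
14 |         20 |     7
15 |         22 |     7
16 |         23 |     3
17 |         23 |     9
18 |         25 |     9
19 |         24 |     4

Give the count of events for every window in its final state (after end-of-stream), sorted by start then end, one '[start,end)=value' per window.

i=0 t=0 v=7: → [0,6); WM=-2
i=1 t=1 v=3: → [0,6); WM=-1
i=2 t=2 v=4: → [0,6); WM=0
i=3 t=2 v=7: → [0,6); WM=0
i=4 t=2 v=8: → [0,6); WM=0
i=5 t=3 v=4: → [0,6); WM=1
i=6 t=8 v=7: → [6,12); WM=6; [0,6) fires=6
i=7 t=8 v=3: → [6,12); WM=6
i=8 t=9 v=8: → [6,12); WM=7
i=9 t=9 v=9: → [6,12); WM=7
i=10 t=10 v=6: → [6,12); WM=8
i=11 t=11 v=7: → [6,12); WM=9
i=12 t=12 v=4: → [12,18); WM=10
i=13 t=18 v=1: → [18,24); WM=16; [6,12) fires=6
i=14 t=20 v=7: → [18,24); WM=18; [12,18) fires=1
i=15 t=22 v=7: → [18,24); WM=20
i=16 t=23 v=3: → [18,24); WM=21
i=17 t=23 v=9: → [18,24); WM=21
i=18 t=25 v=9: → [24,30); WM=23
i=19 t=24 v=4: → [24,30); WM=23

[0,6)=6 [6,12)=6 [12,18)=1 [18,24)=5 [24,30)=2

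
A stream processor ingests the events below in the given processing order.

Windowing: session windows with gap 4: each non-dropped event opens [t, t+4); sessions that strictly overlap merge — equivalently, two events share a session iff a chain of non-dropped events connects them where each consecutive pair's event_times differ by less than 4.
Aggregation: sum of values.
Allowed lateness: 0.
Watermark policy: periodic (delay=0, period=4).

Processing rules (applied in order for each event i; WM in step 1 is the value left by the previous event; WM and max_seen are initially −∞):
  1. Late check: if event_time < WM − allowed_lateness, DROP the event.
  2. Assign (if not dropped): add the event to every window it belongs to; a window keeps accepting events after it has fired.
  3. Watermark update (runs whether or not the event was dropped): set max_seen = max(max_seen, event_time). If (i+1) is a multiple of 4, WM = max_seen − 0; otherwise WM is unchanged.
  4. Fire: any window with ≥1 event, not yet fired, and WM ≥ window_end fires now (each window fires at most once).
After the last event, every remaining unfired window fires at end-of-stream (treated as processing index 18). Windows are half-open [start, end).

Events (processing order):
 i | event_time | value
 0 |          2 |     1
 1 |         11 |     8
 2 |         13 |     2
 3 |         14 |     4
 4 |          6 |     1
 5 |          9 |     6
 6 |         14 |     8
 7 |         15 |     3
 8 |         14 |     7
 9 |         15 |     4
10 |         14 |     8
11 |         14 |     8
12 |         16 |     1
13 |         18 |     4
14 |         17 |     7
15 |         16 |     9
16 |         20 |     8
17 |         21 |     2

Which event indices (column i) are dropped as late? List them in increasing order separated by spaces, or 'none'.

i=0 t=2 v=1: → [2,6); WM=−∞
i=1 t=11 v=8: → [11,15); WM=−∞
i=2 t=13 v=2: → [11,17); WM=−∞
i=3 t=14 v=4: → [11,18); WM=14
i=4 t=6 v=1: DROP (t<14-0); WM=14
i=5 t=9 v=6: DROP (t<14-0); WM=14
i=6 t=14 v=8: → [11,18); WM=14
i=7 t=15 v=3: → [11,19); WM=15
i=8 t=14 v=7: DROP (t<15-0); WM=15
i=9 t=15 v=4: → [11,19); WM=15
i=10 t=14 v=8: DROP (t<15-0); WM=15
i=11 t=14 v=8: DROP (t<15-0); WM=15
i=12 t=16 v=1: → [11,20); WM=15
i=13 t=18 v=4: → [11,22); WM=15
i=14 t=17 v=7: → [11,22); WM=15
i=15 t=16 v=9: → [11,22); WM=18
i=16 t=20 v=8: → [11,24); WM=18
i=17 t=21 v=2: → [11,25); WM=18

4 5 8 10 11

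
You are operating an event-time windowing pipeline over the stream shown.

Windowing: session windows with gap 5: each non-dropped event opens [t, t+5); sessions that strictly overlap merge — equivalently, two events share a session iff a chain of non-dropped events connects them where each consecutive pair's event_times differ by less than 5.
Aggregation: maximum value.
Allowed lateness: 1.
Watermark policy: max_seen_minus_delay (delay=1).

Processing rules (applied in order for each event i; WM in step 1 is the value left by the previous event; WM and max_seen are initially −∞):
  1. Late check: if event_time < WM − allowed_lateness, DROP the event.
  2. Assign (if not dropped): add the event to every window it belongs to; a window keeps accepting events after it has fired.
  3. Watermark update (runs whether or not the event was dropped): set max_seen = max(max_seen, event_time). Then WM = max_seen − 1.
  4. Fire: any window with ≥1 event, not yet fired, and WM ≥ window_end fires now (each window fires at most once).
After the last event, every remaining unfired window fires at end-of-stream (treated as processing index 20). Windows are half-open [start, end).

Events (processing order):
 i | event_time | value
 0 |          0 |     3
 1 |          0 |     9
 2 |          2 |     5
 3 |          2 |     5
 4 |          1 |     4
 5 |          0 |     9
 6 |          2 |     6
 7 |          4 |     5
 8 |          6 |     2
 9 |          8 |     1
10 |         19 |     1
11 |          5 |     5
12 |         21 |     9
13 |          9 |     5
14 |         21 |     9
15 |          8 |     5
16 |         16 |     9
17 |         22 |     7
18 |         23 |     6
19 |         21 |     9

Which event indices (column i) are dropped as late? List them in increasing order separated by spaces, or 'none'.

i=0 t=0 v=3: → [0,5); WM=-1
i=1 t=0 v=9: → [0,5); WM=-1
i=2 t=2 v=5: → [0,7); WM=1
i=3 t=2 v=5: → [0,7); WM=1
i=4 t=1 v=4: → [0,7); WM=1
i=5 t=0 v=9: → [0,7); WM=1
i=6 t=2 v=6: → [0,7); WM=1
i=7 t=4 v=5: → [0,9); WM=3
i=8 t=6 v=2: → [0,11); WM=5
i=9 t=8 v=1: → [0,13); WM=7
i=10 t=19 v=1: → [19,24); WM=18
i=11 t=5 v=5: DROP (t<18-1); WM=18
i=12 t=21 v=9: → [19,26); WM=20
i=13 t=9 v=5: DROP (t<20-1); WM=20
i=14 t=21 v=9: → [19,26); WM=20
i=15 t=8 v=5: DROP (t<20-1); WM=20
i=16 t=16 v=9: DROP (t<20-1); WM=20
i=17 t=22 v=7: → [19,27); WM=21
i=18 t=23 v=6: → [19,28); WM=22
i=19 t=21 v=9: → [19,28); WM=22

11 13 15 16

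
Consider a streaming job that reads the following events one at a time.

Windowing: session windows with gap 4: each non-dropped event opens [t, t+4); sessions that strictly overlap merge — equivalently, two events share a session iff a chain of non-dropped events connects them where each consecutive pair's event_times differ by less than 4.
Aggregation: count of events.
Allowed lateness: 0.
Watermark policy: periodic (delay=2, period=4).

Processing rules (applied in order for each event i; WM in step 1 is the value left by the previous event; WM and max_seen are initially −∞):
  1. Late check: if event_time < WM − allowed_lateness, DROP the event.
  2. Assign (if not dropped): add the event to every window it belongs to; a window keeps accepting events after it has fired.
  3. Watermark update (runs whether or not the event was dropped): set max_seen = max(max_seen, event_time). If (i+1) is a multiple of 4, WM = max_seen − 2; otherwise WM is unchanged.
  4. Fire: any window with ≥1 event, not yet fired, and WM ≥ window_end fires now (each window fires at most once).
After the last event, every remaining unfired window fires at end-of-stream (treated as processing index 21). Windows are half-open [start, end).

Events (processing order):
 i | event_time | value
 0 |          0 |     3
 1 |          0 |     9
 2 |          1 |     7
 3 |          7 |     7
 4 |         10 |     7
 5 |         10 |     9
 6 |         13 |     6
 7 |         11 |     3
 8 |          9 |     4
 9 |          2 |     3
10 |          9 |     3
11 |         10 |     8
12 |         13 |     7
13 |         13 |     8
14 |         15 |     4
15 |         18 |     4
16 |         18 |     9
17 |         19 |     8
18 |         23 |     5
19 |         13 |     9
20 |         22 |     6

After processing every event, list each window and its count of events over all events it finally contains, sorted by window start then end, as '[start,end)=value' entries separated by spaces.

[0,5)=3 [7,27)=13

i=0 t=0 v=3: → [0,4); WM=−∞
i=1 t=0 v=9: → [0,4); WM=−∞
i=2 t=1 v=7: → [0,5); WM=−∞
i=3 t=7 v=7: → [7,11); WM=5
i=4 t=10 v=7: → [7,14); WM=5
i=5 t=10 v=9: → [7,14); WM=5
i=6 t=13 v=6: → [7,17); WM=5
i=7 t=11 v=3: → [7,17); WM=11
i=8 t=9 v=4: DROP (t<11-0); WM=11
i=9 t=2 v=3: DROP (t<11-0); WM=11
i=10 t=9 v=3: DROP (t<11-0); WM=11
i=11 t=10 v=8: DROP (t<11-0); WM=11
i=12 t=13 v=7: → [7,17); WM=11
i=13 t=13 v=8: → [7,17); WM=11
i=14 t=15 v=4: → [7,19); WM=11
i=15 t=18 v=4: → [7,22); WM=16
i=16 t=18 v=9: → [7,22); WM=16
i=17 t=19 v=8: → [7,23); WM=16
i=18 t=23 v=5: → [23,27); WM=16
i=19 t=13 v=9: DROP (t<16-0); WM=21
i=20 t=22 v=6: → [7,27); WM=21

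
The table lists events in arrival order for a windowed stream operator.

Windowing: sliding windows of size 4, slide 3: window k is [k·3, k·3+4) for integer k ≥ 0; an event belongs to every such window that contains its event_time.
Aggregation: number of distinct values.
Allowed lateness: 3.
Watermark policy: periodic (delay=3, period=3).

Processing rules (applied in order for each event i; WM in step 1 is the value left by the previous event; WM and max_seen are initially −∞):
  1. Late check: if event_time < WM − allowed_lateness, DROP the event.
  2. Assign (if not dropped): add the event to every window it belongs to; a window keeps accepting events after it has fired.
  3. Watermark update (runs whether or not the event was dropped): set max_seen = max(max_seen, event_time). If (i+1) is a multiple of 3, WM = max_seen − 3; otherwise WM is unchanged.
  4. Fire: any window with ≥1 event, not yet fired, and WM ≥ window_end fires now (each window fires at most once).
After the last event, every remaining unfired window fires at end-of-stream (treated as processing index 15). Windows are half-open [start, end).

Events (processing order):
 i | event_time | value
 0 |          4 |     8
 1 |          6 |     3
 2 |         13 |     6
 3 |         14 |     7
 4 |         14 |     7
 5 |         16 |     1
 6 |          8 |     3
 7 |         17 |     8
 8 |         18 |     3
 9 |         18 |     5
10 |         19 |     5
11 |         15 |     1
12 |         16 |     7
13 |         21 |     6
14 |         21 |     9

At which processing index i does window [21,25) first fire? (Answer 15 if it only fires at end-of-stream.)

i=0 t=4 v=8: → [3,7); WM=−∞
i=1 t=6 v=3: → [6,10),[3,7); WM=−∞
i=2 t=13 v=6: → [12,16); WM=10; [3,7) fires=2 [6,10) fires=1
i=3 t=14 v=7: → [12,16); WM=10
i=4 t=14 v=7: → [12,16); WM=10
i=5 t=16 v=1: → [15,19); WM=13
i=6 t=8 v=3: DROP (t<13-3); WM=13
i=7 t=17 v=8: → [15,19); WM=13
i=8 t=18 v=3: → [18,22),[15,19); WM=15
i=9 t=18 v=5: → [18,22),[15,19); WM=15
i=10 t=19 v=5: → [18,22); WM=15
i=11 t=15 v=1: → [15,19),[12,16); WM=16; [12,16) fires=3
i=12 t=16 v=7: → [15,19); WM=16
i=13 t=21 v=6: → [21,25),[18,22); WM=16
i=14 t=21 v=9: → [21,25),[18,22); WM=18

15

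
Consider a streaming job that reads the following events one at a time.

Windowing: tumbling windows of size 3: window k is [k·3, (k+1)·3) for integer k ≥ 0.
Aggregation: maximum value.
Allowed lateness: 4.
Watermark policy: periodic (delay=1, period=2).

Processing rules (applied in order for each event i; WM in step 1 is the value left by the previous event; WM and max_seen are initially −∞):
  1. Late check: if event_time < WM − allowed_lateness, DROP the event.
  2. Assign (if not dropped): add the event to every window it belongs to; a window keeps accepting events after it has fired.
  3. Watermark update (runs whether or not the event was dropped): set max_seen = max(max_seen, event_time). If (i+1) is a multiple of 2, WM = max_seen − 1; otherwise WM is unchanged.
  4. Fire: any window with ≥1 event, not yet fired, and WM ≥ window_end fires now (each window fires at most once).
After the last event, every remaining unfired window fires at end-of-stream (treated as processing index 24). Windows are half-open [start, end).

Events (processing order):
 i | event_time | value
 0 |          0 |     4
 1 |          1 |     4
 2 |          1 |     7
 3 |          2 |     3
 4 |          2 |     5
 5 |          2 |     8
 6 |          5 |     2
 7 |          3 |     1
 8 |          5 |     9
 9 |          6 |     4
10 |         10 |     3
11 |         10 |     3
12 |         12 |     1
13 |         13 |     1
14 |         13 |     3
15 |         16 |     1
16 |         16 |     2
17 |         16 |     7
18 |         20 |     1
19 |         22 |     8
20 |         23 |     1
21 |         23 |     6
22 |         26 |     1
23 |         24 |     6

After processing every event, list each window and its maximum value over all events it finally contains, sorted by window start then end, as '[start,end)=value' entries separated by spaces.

i=0 t=0 v=4: → [0,3); WM=−∞
i=1 t=1 v=4: → [0,3); WM=0
i=2 t=1 v=7: → [0,3); WM=0
i=3 t=2 v=3: → [0,3); WM=1
i=4 t=2 v=5: → [0,3); WM=1
i=5 t=2 v=8: → [0,3); WM=1
i=6 t=5 v=2: → [3,6); WM=1
i=7 t=3 v=1: → [3,6); WM=4; [0,3) fires=8
i=8 t=5 v=9: → [3,6); WM=4
i=9 t=6 v=4: → [6,9); WM=5
i=10 t=10 v=3: → [9,12); WM=5
i=11 t=10 v=3: → [9,12); WM=9; [3,6) fires=9 [6,9) fires=4
i=12 t=12 v=1: → [12,15); WM=9
i=13 t=13 v=1: → [12,15); WM=12; [9,12) fires=3
i=14 t=13 v=3: → [12,15); WM=12
i=15 t=16 v=1: → [15,18); WM=15; [12,15) fires=3
i=16 t=16 v=2: → [15,18); WM=15
i=17 t=16 v=7: → [15,18); WM=15
i=18 t=20 v=1: → [18,21); WM=15
i=19 t=22 v=8: → [21,24); WM=21; [15,18) fires=7 [18,21) fires=1
i=20 t=23 v=1: → [21,24); WM=21
i=21 t=23 v=6: → [21,24); WM=22
i=22 t=26 v=1: → [24,27); WM=22
i=23 t=24 v=6: → [24,27); WM=25; [21,24) fires=8

[0,3)=8 [3,6)=9 [6,9)=4 [9,12)=3 [12,15)=3 [15,18)=7 [18,21)=1 [21,24)=8 [24,27)=6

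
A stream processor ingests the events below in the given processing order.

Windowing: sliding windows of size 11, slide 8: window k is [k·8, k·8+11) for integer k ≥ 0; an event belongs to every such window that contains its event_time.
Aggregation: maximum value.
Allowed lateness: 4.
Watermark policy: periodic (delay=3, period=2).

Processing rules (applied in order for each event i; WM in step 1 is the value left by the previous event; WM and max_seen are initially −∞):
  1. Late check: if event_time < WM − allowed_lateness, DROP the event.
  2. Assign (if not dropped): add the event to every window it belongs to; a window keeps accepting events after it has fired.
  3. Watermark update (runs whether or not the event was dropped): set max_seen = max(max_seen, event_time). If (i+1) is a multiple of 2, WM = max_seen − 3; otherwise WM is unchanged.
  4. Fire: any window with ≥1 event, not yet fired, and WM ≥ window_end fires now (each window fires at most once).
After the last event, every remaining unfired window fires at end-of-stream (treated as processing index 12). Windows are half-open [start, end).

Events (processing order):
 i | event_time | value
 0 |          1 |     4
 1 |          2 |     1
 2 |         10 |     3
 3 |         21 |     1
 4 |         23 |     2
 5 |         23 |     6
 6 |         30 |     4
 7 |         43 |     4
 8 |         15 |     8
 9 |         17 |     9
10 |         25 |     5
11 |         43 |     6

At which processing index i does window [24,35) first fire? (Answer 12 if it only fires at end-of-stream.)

i=0 t=1 v=4: → [0,11); WM=−∞
i=1 t=2 v=1: → [0,11); WM=-1
i=2 t=10 v=3: → [8,19),[0,11); WM=-1
i=3 t=21 v=1: → [16,27); WM=18; [0,11) fires=4
i=4 t=23 v=2: → [16,27); WM=18
i=5 t=23 v=6: → [16,27); WM=20; [8,19) fires=3
i=6 t=30 v=4: → [24,35); WM=20
i=7 t=43 v=4: → [40,51); WM=40; [16,27) fires=6 [24,35) fires=4
i=8 t=15 v=8: DROP (t<40-4); WM=40
i=9 t=17 v=9: DROP (t<40-4); WM=40
i=10 t=25 v=5: DROP (t<40-4); WM=40
i=11 t=43 v=6: → [40,51); WM=40

7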